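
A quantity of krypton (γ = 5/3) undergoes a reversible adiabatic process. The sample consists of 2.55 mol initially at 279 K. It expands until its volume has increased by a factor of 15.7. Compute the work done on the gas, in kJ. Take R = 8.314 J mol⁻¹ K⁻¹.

Adiabatic: T₁V₁^(γ−1) = T₂V₂^(γ−1) ⇒ T₂ = T₁ (V₁/V₂)^(γ−1).
T₂ = 279 × (1/15.7)^(2/3) = 44.5 K.
Q = 0, so ΔU = W_on_gas = nCᵥΔT with Cᵥ = R/(γ−1) = 12.47 J/(mol·K).
ΔU = 2.55 × 12.47 × (44.5 − 279) = -7457 J.

W ≈ -7.46 kJ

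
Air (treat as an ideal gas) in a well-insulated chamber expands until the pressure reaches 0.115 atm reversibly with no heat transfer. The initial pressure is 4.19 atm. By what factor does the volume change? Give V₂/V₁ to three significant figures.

From PV^γ = const, V₂/V₁ = (P₁/P₂)^(1/γ).
For a diatomic ideal gas γ = 7/5.
V₂/V₁ = (4.19/0.115)^(5/7) = 13.04.

V₂/V₁ ≈ 13.0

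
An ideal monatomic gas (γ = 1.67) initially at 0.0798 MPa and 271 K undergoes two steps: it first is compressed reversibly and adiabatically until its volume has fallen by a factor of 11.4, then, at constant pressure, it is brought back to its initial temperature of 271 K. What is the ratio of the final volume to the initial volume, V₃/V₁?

Adiabatic step: V₂/V₁ = 0.08772; T₂ = T₁·11.4^(0.67) = 1384 K.
Isobaric step: V₃/V₂ = T₃/T₂ = 271/1384.
V₃/V₁ = (V₂/V₁)(V₃/V₂) = 0.08772 × (271/1384) = 0.01718.

V₃/V₁ ≈ 0.0172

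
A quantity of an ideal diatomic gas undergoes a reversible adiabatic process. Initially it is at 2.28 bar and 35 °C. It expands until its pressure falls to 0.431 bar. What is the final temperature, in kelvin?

T₂ ≈ 191 K

Adiabatic: T₂/T₁ = (P₂/P₁)^((γ−1)/γ).
For a diatomic ideal gas γ = 7/5, so (γ−1)/γ = 2/7.
T₁ = 35 °C = 308.1 K.
T₂ = 308.1 × (0.431/2.28)^(2/7) = 191.5 K.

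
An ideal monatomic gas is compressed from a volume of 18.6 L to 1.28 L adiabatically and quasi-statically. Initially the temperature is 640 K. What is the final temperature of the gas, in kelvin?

T₂ ≈ 3810 K

For a reversible adiabat TV^(γ−1) is constant, so T₂ = T₁ (V₁/V₂)^(γ−1).
For a monatomic ideal gas γ = 5/3, so γ−1 = 2/3.
T₂ = 640 × (18.6/1.28)^(2/3) = 3811 K.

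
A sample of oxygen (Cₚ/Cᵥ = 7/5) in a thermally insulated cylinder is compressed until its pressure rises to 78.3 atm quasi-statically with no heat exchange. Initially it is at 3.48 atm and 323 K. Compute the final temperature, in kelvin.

Adiabatic: T₂/T₁ = (P₂/P₁)^((γ−1)/γ).
T₂ = 323 × (78.3/3.48)^(2/7) = 786.2 K.

T₂ ≈ 786 K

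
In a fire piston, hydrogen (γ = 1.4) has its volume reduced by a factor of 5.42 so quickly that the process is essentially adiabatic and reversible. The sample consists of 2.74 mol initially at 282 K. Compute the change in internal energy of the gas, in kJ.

ΔU ≈ 15.5 kJ

Adiabatic: T₁V₁^(γ−1) = T₂V₂^(γ−1) ⇒ T₂ = T₁ (V₁/V₂)^(γ−1).
T₂ = 282 × 5.42^(0.4) = 554.4 K.
Q = 0, so ΔU = W_on_gas = nCᵥΔT with Cᵥ = R/(γ−1) = 20.79 J/(mol·K).
ΔU = 2.74 × 20.79 × (554.4 − 282) = 15520 J.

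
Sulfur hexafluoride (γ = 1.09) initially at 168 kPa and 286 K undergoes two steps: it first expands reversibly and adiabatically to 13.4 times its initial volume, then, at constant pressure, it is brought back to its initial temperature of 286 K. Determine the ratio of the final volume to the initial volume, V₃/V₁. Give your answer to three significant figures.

Adiabatic step: V₂/V₁ = 13.4; T₂ = T₁·(1/13.4)^(0.09) = 226.4 K.
Isobaric step: V₃/V₂ = T₃/T₂ = 286/226.4.
V₃/V₁ = (V₂/V₁)(V₃/V₂) = 13.4 × (286/226.4) = 16.93.

V₃/V₁ ≈ 16.9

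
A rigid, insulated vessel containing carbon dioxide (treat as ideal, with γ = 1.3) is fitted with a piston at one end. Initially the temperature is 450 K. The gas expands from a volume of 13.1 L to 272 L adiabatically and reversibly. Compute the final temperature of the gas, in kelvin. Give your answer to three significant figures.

T₂ ≈ 181 K

Adiabatic: T₁V₁^(γ−1) = T₂V₂^(γ−1) ⇒ T₂ = T₁ (V₁/V₂)^(γ−1).
T₂ = 450 × (13.1/272)^(0.3) = 181.1 K.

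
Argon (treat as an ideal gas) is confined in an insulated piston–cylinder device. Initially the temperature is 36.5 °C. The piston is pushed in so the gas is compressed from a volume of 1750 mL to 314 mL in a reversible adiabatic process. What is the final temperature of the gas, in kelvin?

T₂ ≈ 973 K

For a reversible adiabat TV^(γ−1) is constant, so T₂ = T₁ (V₁/V₂)^(γ−1).
For a monatomic ideal gas γ = 5/3, so γ−1 = 2/3.
T₁ = 36.5 °C = 309.6 K.
T₂ = 309.6 × (1750/314)^(2/3) = 973.4 K.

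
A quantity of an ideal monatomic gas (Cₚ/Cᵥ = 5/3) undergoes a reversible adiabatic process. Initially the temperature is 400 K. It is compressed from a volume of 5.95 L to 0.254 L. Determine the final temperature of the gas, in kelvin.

For a reversible adiabat TV^(γ−1) is constant, so T₂ = T₁ (V₁/V₂)^(γ−1).
T₂ = 400 × (5.95/0.254)^(2/3) = 3275 K.

T₂ ≈ 3270 K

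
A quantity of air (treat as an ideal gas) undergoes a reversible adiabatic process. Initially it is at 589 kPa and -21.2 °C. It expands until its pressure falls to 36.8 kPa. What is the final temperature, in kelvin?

Along an adiabat T P^((1−γ)/γ) is constant, so T₂ = T₁ (P₂/P₁)^((γ−1)/γ).
For a diatomic ideal gas γ = 7/5, so (γ−1)/γ = 2/7.
T₁ = -21.2 °C = 251.9 K.
T₂ = 251.9 × (36.8/589)^(2/7) = 114.1 K.

T₂ ≈ 114 K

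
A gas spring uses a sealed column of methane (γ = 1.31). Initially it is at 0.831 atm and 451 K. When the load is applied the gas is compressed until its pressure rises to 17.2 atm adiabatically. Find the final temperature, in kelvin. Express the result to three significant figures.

Along an adiabat T P^((1−γ)/γ) is constant, so T₂ = T₁ (P₂/P₁)^((γ−1)/γ).
T₂ = 451 × (17.2/0.831)^(0.237) = 923.8 K.

T₂ ≈ 924 K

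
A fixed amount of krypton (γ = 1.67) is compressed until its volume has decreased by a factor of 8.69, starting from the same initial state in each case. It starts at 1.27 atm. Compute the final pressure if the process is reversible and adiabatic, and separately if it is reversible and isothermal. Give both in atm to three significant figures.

Isothermal: P₂ = P₁(V₁/V₂) = 1.27×8.69 = 11.04 atm.
Adiabatic: P₂ = P₁(V₁/V₂)^γ = 1.27×8.69^(1.67) = 46.99 atm.

adiabatic: 47.0 atm; isothermal: 11.0 atm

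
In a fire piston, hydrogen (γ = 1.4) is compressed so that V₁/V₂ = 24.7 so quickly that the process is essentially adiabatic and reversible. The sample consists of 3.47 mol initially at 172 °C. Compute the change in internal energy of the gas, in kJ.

ΔU ≈ 83.7 kJ

Adiabatic: T₁V₁^(γ−1) = T₂V₂^(γ−1) ⇒ T₂ = T₁ (V₁/V₂)^(γ−1).
T₁ = 172 °C = 445.1 K.
T₂ = 445.1 × 24.7^(0.4) = 1605 K.
Q = 0, so ΔU = W_on_gas = nCᵥΔT with Cᵥ = R/(γ−1) = 20.79 J/(mol·K).
ΔU = 3.47 × 20.79 × (1605 − 445.1) = 83680 J.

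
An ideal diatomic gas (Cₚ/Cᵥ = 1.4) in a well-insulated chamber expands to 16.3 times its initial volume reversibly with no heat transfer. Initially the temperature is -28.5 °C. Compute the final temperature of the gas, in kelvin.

For a reversible adiabat TV^(γ−1) is constant, so T₂ = T₁ (V₁/V₂)^(γ−1).
T₁ = -28.5 °C = 244.6 K.
T₂ = 244.6 × (1/16.3)^(0.4) = 80.11 K.

T₂ ≈ 80.1 K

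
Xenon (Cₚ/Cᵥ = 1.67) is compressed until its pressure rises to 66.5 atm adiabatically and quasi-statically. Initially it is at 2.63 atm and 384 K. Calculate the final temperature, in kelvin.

T₂ ≈ 1400 K

Adiabatic: T₂/T₁ = (P₂/P₁)^((γ−1)/γ).
T₂ = 384 × (66.5/2.63)^(0.401) = 1403 K.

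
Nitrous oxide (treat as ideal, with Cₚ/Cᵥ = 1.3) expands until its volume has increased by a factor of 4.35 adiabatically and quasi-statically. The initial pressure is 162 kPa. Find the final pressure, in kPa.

Since PV^γ is constant along a reversible adiabat, P₂ = P₁ (V₁/V₂)^γ.
P₂ = 162 × (1/4.35)^(1.3) = 23.96 kPa.

P₂ ≈ 24.0 kPa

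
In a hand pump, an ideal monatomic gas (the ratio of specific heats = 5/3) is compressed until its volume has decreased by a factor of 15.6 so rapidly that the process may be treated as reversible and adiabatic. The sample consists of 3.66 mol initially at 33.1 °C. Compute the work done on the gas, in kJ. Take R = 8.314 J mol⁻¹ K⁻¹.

W ≈ 73.3 kJ

Adiabatic: T₁V₁^(γ−1) = T₂V₂^(γ−1) ⇒ T₂ = T₁ (V₁/V₂)^(γ−1).
T₁ = 33.1 °C = 306.2 K.
T₂ = 306.2 × 15.6^(2/3) = 1912 K.
Q = 0, so ΔU = W_on_gas = nCᵥΔT with Cᵥ = R/(γ−1) = 12.47 J/(mol·K).
ΔU = 3.66 × 12.47 × (1912 − 306.2) = 73290 J.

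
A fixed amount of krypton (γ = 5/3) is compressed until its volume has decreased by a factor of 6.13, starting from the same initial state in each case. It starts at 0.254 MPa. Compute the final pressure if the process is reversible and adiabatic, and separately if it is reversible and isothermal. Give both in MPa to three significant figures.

adiabatic: 5.22 MPa; isothermal: 1.56 MPa

Isothermal: P₂ = P₁(V₁/V₂) = 0.254×6.13 = 1.557 MPa.
Adiabatic: P₂ = P₁(V₁/V₂)^γ = 0.254×6.13^(5/3) = 5.215 MPa.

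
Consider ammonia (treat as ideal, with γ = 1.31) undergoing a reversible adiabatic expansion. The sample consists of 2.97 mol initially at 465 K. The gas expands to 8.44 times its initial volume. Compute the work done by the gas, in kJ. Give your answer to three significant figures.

W ≈ 17.9 kJ

Adiabatic: T₁V₁^(γ−1) = T₂V₂^(γ−1) ⇒ T₂ = T₁ (V₁/V₂)^(γ−1).
T₂ = 465 × (1/8.44)^(0.31) = 240 K.
Q = 0, so ΔU = W_on_gas = nCᵥΔT with Cᵥ = R/(γ−1) = 26.82 J/(mol·K).
ΔU = 2.97 × 26.82 × (240 − 465) = -17920 J.
Work done by the gas = −ΔU = 17920 J.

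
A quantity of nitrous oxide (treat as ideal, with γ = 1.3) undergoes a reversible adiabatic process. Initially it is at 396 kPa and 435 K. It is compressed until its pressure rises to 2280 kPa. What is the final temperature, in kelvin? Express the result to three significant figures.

T₂ ≈ 652 K

Along an adiabat T P^((1−γ)/γ) is constant, so T₂ = T₁ (P₂/P₁)^((γ−1)/γ).
T₂ = 435 × (2280/396)^(0.231) = 651.5 K.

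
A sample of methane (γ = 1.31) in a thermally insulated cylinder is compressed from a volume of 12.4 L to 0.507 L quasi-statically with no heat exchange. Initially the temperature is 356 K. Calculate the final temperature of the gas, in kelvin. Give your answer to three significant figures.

Adiabatic: T₁V₁^(γ−1) = T₂V₂^(γ−1) ⇒ T₂ = T₁ (V₁/V₂)^(γ−1).
T₂ = 356 × (12.4/0.507)^(0.31) = 959.1 K.

T₂ ≈ 959 K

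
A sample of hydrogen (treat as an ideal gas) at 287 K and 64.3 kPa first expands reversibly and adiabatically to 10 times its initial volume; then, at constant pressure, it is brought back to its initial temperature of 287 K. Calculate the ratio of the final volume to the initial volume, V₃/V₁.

V₃/V₁ ≈ 25.1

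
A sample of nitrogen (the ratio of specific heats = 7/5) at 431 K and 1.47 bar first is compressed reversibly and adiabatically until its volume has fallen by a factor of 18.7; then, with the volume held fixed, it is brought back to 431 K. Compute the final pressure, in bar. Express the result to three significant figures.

P₃ ≈ 27.5 bar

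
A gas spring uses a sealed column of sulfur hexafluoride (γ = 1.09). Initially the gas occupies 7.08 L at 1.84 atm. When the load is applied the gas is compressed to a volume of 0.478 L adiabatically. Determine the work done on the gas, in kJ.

W ≈ 4.03 kJ

P₂ = P₁(V₁/V₂)^γ = 1.84×(7.08/0.478)^(1.09) = 34.74 atm.
For a reversible adiabat, W_by_gas = (P₁V₁ − P₂V₂)/(γ−1).
W_by = (186400×0.00708 − 3.52×10^6×0.000478) / (0.09) = -4027 J.
W_on_gas = −W_by = 4027 J.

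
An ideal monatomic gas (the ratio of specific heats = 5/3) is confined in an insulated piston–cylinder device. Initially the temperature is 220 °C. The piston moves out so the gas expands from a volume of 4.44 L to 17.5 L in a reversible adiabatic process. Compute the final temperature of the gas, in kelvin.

T₂ ≈ 198 K

For a reversible adiabat TV^(γ−1) is constant, so T₂ = T₁ (V₁/V₂)^(γ−1).
T₁ = 220 °C = 493.1 K.
T₂ = 493.1 × (4.44/17.5)^(2/3) = 197.6 K.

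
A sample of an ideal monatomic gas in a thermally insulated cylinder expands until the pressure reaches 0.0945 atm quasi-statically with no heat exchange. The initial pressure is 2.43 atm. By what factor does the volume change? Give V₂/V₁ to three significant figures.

V₂/V₁ ≈ 7.02

From PV^γ = const, V₂/V₁ = (P₁/P₂)^(1/γ).
For a monatomic ideal gas γ = 5/3.
V₂/V₁ = (2.43/0.0945)^(3/5) = 7.016.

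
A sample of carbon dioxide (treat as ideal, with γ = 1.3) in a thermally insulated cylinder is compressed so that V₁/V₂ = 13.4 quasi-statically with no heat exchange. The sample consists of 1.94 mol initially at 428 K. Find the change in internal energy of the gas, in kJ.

For a reversible adiabat TV^(γ−1) is constant, so T₂ = T₁ (V₁/V₂)^(γ−1).
T₂ = 428 × 13.4^(0.3) = 932.3 K.
Q = 0, so ΔU = W_on_gas = nCᵥΔT with Cᵥ = R/(γ−1) = 27.71 J/(mol·K).
ΔU = 1.94 × 27.71 × (932.3 − 428) = 27120 J.

ΔU ≈ 27.1 kJ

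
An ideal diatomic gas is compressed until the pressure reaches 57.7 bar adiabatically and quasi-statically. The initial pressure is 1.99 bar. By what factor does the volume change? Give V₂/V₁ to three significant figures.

From PV^γ = const, V₂/V₁ = (P₁/P₂)^(1/γ).
For a diatomic ideal gas γ = 7/5.
V₂/V₁ = (1.99/57.7)^(5/7) = 0.09026.

V₂/V₁ ≈ 0.0903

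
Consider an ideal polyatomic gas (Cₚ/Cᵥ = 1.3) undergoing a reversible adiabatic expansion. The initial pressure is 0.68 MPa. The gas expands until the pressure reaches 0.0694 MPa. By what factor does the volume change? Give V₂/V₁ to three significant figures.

V₂/V₁ ≈ 5.79

From PV^γ = const, V₂/V₁ = (P₁/P₂)^(1/γ).
V₂/V₁ = (0.68/0.0694)^(0.769) = 5.787.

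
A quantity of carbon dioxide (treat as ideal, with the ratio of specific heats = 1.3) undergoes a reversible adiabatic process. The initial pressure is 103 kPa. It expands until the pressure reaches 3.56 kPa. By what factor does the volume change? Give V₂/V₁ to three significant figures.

From PV^γ = const, V₂/V₁ = (P₁/P₂)^(1/γ).
V₂/V₁ = (103/3.56)^(0.769) = 13.31.

V₂/V₁ ≈ 13.3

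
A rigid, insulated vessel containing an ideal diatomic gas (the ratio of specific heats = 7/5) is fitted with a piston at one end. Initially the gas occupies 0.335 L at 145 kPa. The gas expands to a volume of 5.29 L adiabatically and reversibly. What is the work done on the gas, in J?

W ≈ -81.2 J

P₂ = P₁(V₁/V₂)^γ = 145×(0.335/5.29)^(7/5) = 3.045 kPa.
For a reversible adiabat, W_by_gas = (P₁V₁ − P₂V₂)/(γ−1).
W_by = (145000×0.000335 − 3045×0.00529) / (2/5) = 81.17 J.
W_on_gas = −W_by = -81.17 J.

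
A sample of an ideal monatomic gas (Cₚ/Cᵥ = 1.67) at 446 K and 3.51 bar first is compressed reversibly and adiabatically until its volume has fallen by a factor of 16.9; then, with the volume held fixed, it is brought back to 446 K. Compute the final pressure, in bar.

P₃ ≈ 59.3 bar

Adiabatic step (PV^γ = const): P₂ = 3.51×16.9^(1.67) = 394.3 bar; T₂ = 446×16.9^(0.67) = 2965 K.
Isochoric: P₃ = P₂(T₃/T₂) = 394.3 × (446/2965) = 59.32 bar.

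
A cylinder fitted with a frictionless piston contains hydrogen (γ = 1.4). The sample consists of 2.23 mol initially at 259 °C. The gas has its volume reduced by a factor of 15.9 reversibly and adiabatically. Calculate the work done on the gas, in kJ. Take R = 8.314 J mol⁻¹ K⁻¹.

Adiabatic: T₁V₁^(γ−1) = T₂V₂^(γ−1) ⇒ T₂ = T₁ (V₁/V₂)^(γ−1).
T₁ = 259 °C = 532.1 K.
T₂ = 532.1 × 15.9^(0.4) = 1609 K.
Q = 0, so ΔU = W_on_gas = nCᵥΔT with Cᵥ = R/(γ−1) = 20.79 J/(mol·K).
ΔU = 2.23 × 20.79 × (1609 − 532.1) = 49920 J.

W ≈ 49.9 kJ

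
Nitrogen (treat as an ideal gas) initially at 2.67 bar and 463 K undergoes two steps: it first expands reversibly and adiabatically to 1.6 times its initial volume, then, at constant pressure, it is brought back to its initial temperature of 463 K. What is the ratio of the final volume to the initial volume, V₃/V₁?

For a diatomic ideal gas γ = 7/5.
Adiabatic step: V₂/V₁ = 1.6; T₂ = T₁·(1/1.6)^(2/5) = 383.6 K.
Isobaric step: V₃/V₂ = T₃/T₂ = 463/383.6.
V₃/V₁ = (V₂/V₁)(V₃/V₂) = 1.6 × (463/383.6) = 1.931.

V₃/V₁ ≈ 1.93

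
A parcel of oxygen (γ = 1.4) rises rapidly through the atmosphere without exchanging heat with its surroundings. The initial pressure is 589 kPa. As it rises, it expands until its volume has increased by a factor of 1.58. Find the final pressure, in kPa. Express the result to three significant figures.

Adiabatic: P₁V₁^γ = P₂V₂^γ ⇒ P₂ = P₁ (V₁/V₂)^γ.
P₂ = 589 × (1/1.58)^(1.4) = 310.5 kPa.

P₂ ≈ 310 kPa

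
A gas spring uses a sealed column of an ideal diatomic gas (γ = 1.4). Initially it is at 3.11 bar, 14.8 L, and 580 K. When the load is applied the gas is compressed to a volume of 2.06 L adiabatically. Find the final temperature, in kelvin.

Adiabatic: T₁V₁^(γ−1) = T₂V₂^(γ−1) ⇒ T₂ = T₁ (V₁/V₂)^(γ−1).
T₂ = 580 × (14.8/2.06)^(0.4) = 1276 K.

T₂ ≈ 1280 K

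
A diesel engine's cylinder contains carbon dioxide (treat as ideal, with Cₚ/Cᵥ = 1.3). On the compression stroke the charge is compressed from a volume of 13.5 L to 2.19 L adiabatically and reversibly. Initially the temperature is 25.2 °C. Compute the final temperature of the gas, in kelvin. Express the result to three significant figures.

Adiabatic: T₁V₁^(γ−1) = T₂V₂^(γ−1) ⇒ T₂ = T₁ (V₁/V₂)^(γ−1).
T₁ = 25.2 °C = 298.3 K.
T₂ = 298.3 × (13.5/2.19)^(0.3) = 514.9 K.

T₂ ≈ 515 K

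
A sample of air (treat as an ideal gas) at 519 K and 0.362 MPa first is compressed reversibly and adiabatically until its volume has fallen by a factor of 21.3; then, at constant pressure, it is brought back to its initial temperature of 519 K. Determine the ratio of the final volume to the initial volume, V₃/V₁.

For a diatomic ideal gas γ = 7/5.
Adiabatic step: V₂/V₁ = 0.04695; T₂ = T₁·21.3^(2/5) = 1764 K.
Isobaric step: V₃/V₂ = T₃/T₂ = 519/1764.
V₃/V₁ = (V₂/V₁)(V₃/V₂) = 0.04695 × (519/1764) = 0.01381.

V₃/V₁ ≈ 0.0138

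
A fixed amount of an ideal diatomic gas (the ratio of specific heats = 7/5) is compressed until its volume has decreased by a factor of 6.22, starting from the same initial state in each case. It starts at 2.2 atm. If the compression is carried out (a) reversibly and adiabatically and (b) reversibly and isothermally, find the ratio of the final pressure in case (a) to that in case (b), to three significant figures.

P_adiabatic / P_isothermal ≈ 2.08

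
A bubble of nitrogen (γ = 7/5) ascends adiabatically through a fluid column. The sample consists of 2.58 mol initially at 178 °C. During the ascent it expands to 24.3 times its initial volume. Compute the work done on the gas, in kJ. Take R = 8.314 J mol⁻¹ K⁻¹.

For a reversible adiabat TV^(γ−1) is constant, so T₂ = T₁ (V₁/V₂)^(γ−1).
T₁ = 178 °C = 451.1 K.
T₂ = 451.1 × (1/24.3)^(2/5) = 125.9 K.
Q = 0, so ΔU = W_on_gas = nCᵥΔT with Cᵥ = R/(γ−1) = 20.79 J/(mol·K).
ΔU = 2.58 × 20.79 × (125.9 − 451.1) = -17440 J.

W ≈ -17.4 kJ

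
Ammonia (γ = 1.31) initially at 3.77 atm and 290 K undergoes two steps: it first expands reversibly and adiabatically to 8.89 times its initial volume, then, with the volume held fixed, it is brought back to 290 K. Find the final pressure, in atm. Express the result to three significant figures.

Adiabatic step (PV^γ = const): P₂ = 3.77×(1/8.89)^(1.31) = 0.2154 atm; T₂ = 290×(1/8.89)^(0.31) = 147.3 K.
Isochoric: P₃ = P₂(T₃/T₂) = 0.2154 × (290/147.3) = 0.4241 atm.

P₃ ≈ 0.424 atm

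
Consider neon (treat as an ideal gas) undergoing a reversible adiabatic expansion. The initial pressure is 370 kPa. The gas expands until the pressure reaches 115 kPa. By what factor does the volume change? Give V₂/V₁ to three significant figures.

V₂/V₁ ≈ 2.02

From PV^γ = const, V₂/V₁ = (P₁/P₂)^(1/γ).
For a monatomic ideal gas γ = 5/3.
V₂/V₁ = (370/115)^(3/5) = 2.016.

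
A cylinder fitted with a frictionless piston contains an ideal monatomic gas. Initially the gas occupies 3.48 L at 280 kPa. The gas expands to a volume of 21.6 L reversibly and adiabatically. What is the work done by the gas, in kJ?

W ≈ 1.03 kJ

γ = 5/3 for a monatomic ideal gas.
P₂ = P₁(V₁/V₂)^γ = 280×(3.48/21.6)^(5/3) = 13.36 kPa.
For a reversible adiabat, W_by_gas = (P₁V₁ − P₂V₂)/(γ−1).
W_by = (280000×0.00348 − 13360×0.0216) / (2/3) = 1029 J.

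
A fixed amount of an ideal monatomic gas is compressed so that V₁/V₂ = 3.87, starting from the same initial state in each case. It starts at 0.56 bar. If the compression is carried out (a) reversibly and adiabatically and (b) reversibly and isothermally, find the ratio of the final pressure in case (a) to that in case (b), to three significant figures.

P_adiabatic / P_isothermal ≈ 2.46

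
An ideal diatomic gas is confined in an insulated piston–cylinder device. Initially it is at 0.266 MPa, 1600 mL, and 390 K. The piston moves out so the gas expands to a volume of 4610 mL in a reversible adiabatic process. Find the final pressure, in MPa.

Adiabatic: P₁V₁^γ = P₂V₂^γ ⇒ P₂ = P₁ (V₁/V₂)^γ.
γ = 7/5 for a diatomic ideal gas.
P₂ = 0.266 × (1600/4610)^(7/5) = 0.06046 MPa.

P₂ ≈ 0.0605 MPa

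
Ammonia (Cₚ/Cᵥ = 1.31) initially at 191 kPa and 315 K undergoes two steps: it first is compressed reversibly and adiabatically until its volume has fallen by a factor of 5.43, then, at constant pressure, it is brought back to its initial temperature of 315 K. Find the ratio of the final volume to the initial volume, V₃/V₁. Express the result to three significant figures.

Adiabatic step: V₂/V₁ = 0.1842; T₂ = T₁·5.43^(0.31) = 532.2 K.
Isobaric step: V₃/V₂ = T₃/T₂ = 315/532.2.
V₃/V₁ = (V₂/V₁)(V₃/V₂) = 0.1842 × (315/532.2) = 0.109.

V₃/V₁ ≈ 0.109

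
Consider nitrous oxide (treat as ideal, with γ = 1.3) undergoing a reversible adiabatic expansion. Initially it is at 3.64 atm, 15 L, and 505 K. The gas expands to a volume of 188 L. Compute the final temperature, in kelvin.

T₂ ≈ 237 K

For a reversible adiabat TV^(γ−1) is constant, so T₂ = T₁ (V₁/V₂)^(γ−1).
T₂ = 505 × (15/188)^(0.3) = 236.5 K.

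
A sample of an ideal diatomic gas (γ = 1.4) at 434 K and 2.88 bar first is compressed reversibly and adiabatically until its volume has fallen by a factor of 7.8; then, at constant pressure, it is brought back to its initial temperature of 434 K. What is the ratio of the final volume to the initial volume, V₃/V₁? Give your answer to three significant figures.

Adiabatic step: V₂/V₁ = 0.1282; T₂ = T₁·7.8^(0.4) = 987 K.
Isobaric step: V₃/V₂ = T₃/T₂ = 434/987.
V₃/V₁ = (V₂/V₁)(V₃/V₂) = 0.1282 × (434/987) = 0.05637.

V₃/V₁ ≈ 0.0564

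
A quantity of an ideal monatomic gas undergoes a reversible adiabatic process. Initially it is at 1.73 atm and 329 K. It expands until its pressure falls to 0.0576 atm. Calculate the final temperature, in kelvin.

T₂ ≈ 84.4 K

Along an adiabat T P^((1−γ)/γ) is constant, so T₂ = T₁ (P₂/P₁)^((γ−1)/γ).
For a monatomic ideal gas γ = 5/3, so (γ−1)/γ = 2/5.
T₂ = 329 × (0.0576/1.73)^(2/5) = 84.36 K.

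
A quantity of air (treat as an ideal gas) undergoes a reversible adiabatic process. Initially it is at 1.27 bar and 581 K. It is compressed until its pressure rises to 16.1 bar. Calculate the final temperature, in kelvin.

T₂ ≈ 1200 K

Along an adiabat T P^((1−γ)/γ) is constant, so T₂ = T₁ (P₂/P₁)^((γ−1)/γ).
For a diatomic ideal gas γ = 7/5, so (γ−1)/γ = 2/7.
T₂ = 581 × (16.1/1.27)^(2/7) = 1200 K.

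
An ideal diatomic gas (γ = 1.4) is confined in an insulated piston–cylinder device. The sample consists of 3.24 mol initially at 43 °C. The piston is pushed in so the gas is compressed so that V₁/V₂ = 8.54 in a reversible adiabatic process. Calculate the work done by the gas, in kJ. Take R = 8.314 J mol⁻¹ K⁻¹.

For a reversible adiabat TV^(γ−1) is constant, so T₂ = T₁ (V₁/V₂)^(γ−1).
T₁ = 43 °C = 316.1 K.
T₂ = 316.1 × 8.54^(0.4) = 745.5 K.
Q = 0, so ΔU = W_on_gas = nCᵥΔT with Cᵥ = R/(γ−1) = 20.79 J/(mol·K).
ΔU = 3.24 × 20.79 × (745.5 − 316.1) = 28920 J.
Work done by the gas = −ΔU = -28920 J.

W ≈ -28.9 kJ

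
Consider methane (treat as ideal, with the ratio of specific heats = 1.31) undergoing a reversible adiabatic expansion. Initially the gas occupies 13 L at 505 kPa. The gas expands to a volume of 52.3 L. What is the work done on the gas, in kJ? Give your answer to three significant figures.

P₂ = P₁(V₁/V₂)^γ = 505×(13/52.3)^(1.31) = 81.53 kPa.
For a reversible adiabat, W_by_gas = (P₁V₁ − P₂V₂)/(γ−1).
W_by = (505000×0.013 − 81530×0.0523) / (0.31) = 7422 J.
W_on_gas = −W_by = -7422 J.

W ≈ -7.42 kJ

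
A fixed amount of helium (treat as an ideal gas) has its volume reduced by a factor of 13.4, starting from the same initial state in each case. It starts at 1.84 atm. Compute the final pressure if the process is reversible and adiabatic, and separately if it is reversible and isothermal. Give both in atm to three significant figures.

adiabatic: 139 atm; isothermal: 24.7 atm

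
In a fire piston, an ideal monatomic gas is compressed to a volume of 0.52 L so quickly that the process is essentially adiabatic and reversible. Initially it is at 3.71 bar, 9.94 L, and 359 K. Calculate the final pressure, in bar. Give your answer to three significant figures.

P₂ ≈ 507 bar

Since PV^γ is constant along a reversible adiabat, P₂ = P₁ (V₁/V₂)^γ.
γ = 5/3 for a monatomic ideal gas.
P₂ = 3.71 × (9.94/0.52)^(5/3) = 507 bar.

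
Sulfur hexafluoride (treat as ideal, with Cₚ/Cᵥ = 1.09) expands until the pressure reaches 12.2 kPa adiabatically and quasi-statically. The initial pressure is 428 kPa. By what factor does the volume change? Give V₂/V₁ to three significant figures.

From PV^γ = const, V₂/V₁ = (P₁/P₂)^(1/γ).
V₂/V₁ = (428/12.2)^(0.917) = 26.15.

V₂/V₁ ≈ 26.2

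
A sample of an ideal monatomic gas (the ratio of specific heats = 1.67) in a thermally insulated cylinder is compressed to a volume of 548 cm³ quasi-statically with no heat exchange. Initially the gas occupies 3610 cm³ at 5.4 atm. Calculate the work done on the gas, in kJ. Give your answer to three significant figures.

W ≈ 7.48 kJ

P₂ = P₁(V₁/V₂)^γ = 5.4×(3610/548)^(1.67) = 125.8 atm.
For a reversible adiabat, W_by_gas = (P₁V₁ − P₂V₂)/(γ−1).
W_by = (547200×0.00361 − 1.275×10^7×0.000548) / (0.67) = -7477 J.
W_on_gas = −W_by = 7477 J.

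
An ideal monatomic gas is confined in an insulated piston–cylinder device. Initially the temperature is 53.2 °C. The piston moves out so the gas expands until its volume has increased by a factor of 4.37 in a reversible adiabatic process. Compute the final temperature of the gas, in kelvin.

Adiabatic: T₁V₁^(γ−1) = T₂V₂^(γ−1) ⇒ T₂ = T₁ (V₁/V₂)^(γ−1).
For a monatomic ideal gas γ = 5/3, so γ−1 = 2/3.
T₁ = 53.2 °C = 326.3 K.
T₂ = 326.3 × (1/4.37)^(2/3) = 122.1 K.

T₂ ≈ 122 K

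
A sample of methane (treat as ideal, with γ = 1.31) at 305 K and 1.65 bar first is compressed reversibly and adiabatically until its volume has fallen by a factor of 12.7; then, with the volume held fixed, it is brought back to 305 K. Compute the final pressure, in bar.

P₃ ≈ 21.0 bar

Adiabatic step (PV^γ = const): P₂ = 1.65×12.7^(1.31) = 46.08 bar; T₂ = 305×12.7^(0.31) = 670.6 K.
Isochoric: P₃ = P₂(T₃/T₂) = 46.08 × (305/670.6) = 20.95 bar.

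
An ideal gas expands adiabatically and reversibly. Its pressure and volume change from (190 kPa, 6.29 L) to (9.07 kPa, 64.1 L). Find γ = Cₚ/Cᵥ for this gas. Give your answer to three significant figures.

γ ≈ 1.31

PV^γ = const ⇒ γ = ln(P₂/P₁) / ln(V₁/V₂).
γ = ln(9.07/190) / ln(6.29/64.1) = 1.31.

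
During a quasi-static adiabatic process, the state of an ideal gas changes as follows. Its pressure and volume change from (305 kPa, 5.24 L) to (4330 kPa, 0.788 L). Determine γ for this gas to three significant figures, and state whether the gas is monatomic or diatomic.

PV^γ = const ⇒ γ = ln(P₂/P₁) / ln(V₁/V₂).
γ = ln(4330/305) / ln(5.24/0.788) = 1.4.
γ ≈ 1.40 is close to 7/5, so the gas is diatomic.

γ ≈ 1.40; diatomic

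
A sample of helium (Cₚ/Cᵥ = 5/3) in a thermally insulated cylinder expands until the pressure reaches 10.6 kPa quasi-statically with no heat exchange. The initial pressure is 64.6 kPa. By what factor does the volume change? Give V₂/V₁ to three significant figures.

V₂/V₁ ≈ 2.96

From PV^γ = const, V₂/V₁ = (P₁/P₂)^(1/γ).
V₂/V₁ = (64.6/10.6)^(3/5) = 2.958.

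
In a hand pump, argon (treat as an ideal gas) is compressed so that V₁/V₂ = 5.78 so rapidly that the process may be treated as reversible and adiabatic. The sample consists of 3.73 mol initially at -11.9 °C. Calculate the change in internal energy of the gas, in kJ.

ΔU ≈ 27.0 kJ

For a reversible adiabat TV^(γ−1) is constant, so T₂ = T₁ (V₁/V₂)^(γ−1).
γ = 5/3 for a monatomic ideal gas, so γ−1 = 2/3.
T₁ = -11.9 °C = 261.2 K.
T₂ = 261.2 × 5.78^(2/3) = 841.4 K.
Q = 0, so ΔU = W_on_gas = nCᵥΔT with Cᵥ = R/(γ−1) = 12.47 J/(mol·K).
ΔU = 3.73 × 12.47 × (841.4 − 261.2) = 26990 J.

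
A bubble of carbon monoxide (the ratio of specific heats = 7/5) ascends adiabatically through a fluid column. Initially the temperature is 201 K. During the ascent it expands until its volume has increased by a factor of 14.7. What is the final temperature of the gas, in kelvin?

For a reversible adiabat TV^(γ−1) is constant, so T₂ = T₁ (V₁/V₂)^(γ−1).
T₂ = 201 × (1/14.7)^(2/5) = 68.59 K.

T₂ ≈ 68.6 K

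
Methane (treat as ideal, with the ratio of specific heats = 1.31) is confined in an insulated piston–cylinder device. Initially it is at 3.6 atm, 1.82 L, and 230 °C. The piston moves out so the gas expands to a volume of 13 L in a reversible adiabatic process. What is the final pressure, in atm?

Since PV^γ is constant along a reversible adiabat, P₂ = P₁ (V₁/V₂)^γ.
P₂ = 3.6 × (1.82/13)^(1.31) = 0.274 atm.

P₂ ≈ 0.274 atm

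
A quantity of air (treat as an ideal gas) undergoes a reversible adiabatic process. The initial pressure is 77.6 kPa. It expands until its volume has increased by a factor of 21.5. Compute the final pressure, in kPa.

Since PV^γ is constant along a reversible adiabat, P₂ = P₁ (V₁/V₂)^γ.
For a diatomic ideal gas γ = 7/5.
P₂ = 77.6 × (1/21.5)^(7/5) = 1.058 kPa.

P₂ ≈ 1.06 kPa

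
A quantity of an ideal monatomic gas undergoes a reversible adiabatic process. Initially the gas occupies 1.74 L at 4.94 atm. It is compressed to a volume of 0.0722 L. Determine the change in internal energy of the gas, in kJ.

ΔU ≈ 9.59 kJ

γ = 5/3 for a monatomic ideal gas.
P₂ = P₁(V₁/V₂)^γ = 4.94×(1.74/0.0722)^(5/3) = 993.3 atm.
For a reversible adiabat, W_by_gas = (P₁V₁ − P₂V₂)/(γ−1).
W_by = (500500×0.00174 − 1.006×10^8×7.22×10^-5) / (2/3) = -9594 J.
Q = 0 ⇒ ΔU = −W_by = 9594 J.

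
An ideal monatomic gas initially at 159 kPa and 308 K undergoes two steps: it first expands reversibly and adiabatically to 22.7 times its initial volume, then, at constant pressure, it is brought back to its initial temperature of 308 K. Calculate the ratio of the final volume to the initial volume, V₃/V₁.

V₃/V₁ ≈ 182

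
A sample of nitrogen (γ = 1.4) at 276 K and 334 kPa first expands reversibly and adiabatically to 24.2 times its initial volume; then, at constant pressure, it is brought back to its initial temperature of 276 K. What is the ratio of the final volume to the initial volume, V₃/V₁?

V₃/V₁ ≈ 86.6

Adiabatic step: V₂/V₁ = 24.2; T₂ = T₁·(1/24.2)^(0.4) = 77.16 K.
Isobaric step: V₃/V₂ = T₃/T₂ = 276/77.16.
V₃/V₁ = (V₂/V₁)(V₃/V₂) = 24.2 × (276/77.16) = 86.56.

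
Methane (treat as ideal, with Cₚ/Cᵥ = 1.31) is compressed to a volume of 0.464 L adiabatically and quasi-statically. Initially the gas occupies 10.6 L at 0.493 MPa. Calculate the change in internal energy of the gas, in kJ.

P₂ = P₁(V₁/V₂)^γ = 0.493×(10.6/0.464)^(1.31) = 29.71 MPa.
For a reversible adiabat, W_by_gas = (P₁V₁ − P₂V₂)/(γ−1).
W_by = (493000×0.0106 − 2.971×10^7×0.000464) / (0.31) = -27610 J.
Q = 0 ⇒ ΔU = −W_by = 27610 J.

ΔU ≈ 27.6 kJ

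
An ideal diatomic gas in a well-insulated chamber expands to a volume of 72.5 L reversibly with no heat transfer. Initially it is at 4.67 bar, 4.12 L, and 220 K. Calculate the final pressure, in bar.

Adiabatic: P₁V₁^γ = P₂V₂^γ ⇒ P₂ = P₁ (V₁/V₂)^γ.
γ = 7/5 for a diatomic ideal gas.
P₂ = 4.67 × (4.12/72.5)^(7/5) = 0.08428 bar.

P₂ ≈ 0.0843 bar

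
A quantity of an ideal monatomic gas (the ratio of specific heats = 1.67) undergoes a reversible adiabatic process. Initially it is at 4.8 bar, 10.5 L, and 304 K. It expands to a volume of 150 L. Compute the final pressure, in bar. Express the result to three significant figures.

Adiabatic: P₁V₁^γ = P₂V₂^γ ⇒ P₂ = P₁ (V₁/V₂)^γ.
P₂ = 4.8 × (10.5/150)^(1.67) = 0.05657 bar.

P₂ ≈ 0.0566 bar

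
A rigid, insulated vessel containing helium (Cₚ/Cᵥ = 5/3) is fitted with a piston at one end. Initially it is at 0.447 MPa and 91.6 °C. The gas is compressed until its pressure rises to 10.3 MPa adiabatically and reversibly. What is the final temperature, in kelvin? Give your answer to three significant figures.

T₂ ≈ 1280 K

Along an adiabat T P^((1−γ)/γ) is constant, so T₂ = T₁ (P₂/P₁)^((γ−1)/γ).
T₁ = 91.6 °C = 364.8 K.
T₂ = 364.8 × (10.3/0.447)^(2/5) = 1279 K.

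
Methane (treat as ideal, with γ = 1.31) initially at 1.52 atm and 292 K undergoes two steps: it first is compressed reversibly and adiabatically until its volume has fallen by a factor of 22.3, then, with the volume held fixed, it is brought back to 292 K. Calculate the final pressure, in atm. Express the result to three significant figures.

Adiabatic step (PV^γ = const): P₂ = 1.52×22.3^(1.31) = 88.74 atm; T₂ = 292×22.3^(0.31) = 764.5 K.
Isochoric: P₃ = P₂(T₃/T₂) = 88.74 × (292/764.5) = 33.9 atm.

P₃ ≈ 33.9 atm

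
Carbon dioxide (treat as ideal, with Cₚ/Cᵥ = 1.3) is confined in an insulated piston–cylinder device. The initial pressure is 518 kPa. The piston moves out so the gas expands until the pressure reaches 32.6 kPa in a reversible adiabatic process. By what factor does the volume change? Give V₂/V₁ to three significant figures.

V₂/V₁ ≈ 8.39

From PV^γ = const, V₂/V₁ = (P₁/P₂)^(1/γ).
V₂/V₁ = (518/32.6)^(0.769) = 8.393.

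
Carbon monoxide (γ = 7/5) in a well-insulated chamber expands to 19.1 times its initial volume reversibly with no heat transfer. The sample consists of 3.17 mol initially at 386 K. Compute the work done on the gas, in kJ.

W ≈ -17.6 kJ

For a reversible adiabat TV^(γ−1) is constant, so T₂ = T₁ (V₁/V₂)^(γ−1).
T₂ = 386 × (1/19.1)^(2/5) = 118.6 K.
Q = 0, so ΔU = W_on_gas = nCᵥΔT with Cᵥ = R/(γ−1) = 20.79 J/(mol·K).
ΔU = 3.17 × 20.79 × (118.6 − 386) = -17620 J.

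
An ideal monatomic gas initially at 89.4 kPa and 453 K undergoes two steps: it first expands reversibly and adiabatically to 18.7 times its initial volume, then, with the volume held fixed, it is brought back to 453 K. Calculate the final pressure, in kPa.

P₃ ≈ 4.78 kPa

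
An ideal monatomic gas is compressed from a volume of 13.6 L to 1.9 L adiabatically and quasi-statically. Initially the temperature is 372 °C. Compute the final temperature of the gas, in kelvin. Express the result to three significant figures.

T₂ ≈ 2400 K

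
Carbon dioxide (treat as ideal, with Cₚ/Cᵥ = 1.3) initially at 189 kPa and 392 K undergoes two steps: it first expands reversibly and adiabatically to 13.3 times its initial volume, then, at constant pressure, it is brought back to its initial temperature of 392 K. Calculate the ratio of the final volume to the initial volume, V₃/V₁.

Adiabatic step: V₂/V₁ = 13.3; T₂ = T₁·(1/13.3)^(0.3) = 180.4 K.
Isobaric step: V₃/V₂ = T₃/T₂ = 392/180.4.
V₃/V₁ = (V₂/V₁)(V₃/V₂) = 13.3 × (392/180.4) = 28.91.

V₃/V₁ ≈ 28.9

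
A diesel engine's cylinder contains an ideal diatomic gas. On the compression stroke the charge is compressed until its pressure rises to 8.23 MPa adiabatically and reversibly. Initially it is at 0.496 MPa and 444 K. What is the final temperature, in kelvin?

Adiabatic: T₂/T₁ = (P₂/P₁)^((γ−1)/γ).
For a diatomic ideal gas γ = 7/5, so (γ−1)/γ = 2/7.
T₂ = 444 × (8.23/0.496)^(2/7) = 990.7 K.

T₂ ≈ 991 K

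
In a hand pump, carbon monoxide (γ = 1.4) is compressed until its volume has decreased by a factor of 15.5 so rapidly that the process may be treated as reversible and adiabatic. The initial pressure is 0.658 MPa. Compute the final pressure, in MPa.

Adiabatic: P₁V₁^γ = P₂V₂^γ ⇒ P₂ = P₁ (V₁/V₂)^γ.
P₂ = 0.658 × 15.5^(1.4) = 30.53 MPa.

P₂ ≈ 30.5 MPa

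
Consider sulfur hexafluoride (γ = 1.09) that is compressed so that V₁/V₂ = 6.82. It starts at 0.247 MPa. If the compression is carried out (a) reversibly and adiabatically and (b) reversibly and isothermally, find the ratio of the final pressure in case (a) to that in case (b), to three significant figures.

P_adiabatic / P_isothermal ≈ 1.19

Isothermal: P_b = P₁(V₁/V₂) = 0.247×6.82.
Adiabatic: P_a = P₁(V₁/V₂)^γ = 0.247×6.82^(1.09).
P_a/P_b = (V₁/V₂)^(γ−1) = 6.82^(0.09) = 1.189.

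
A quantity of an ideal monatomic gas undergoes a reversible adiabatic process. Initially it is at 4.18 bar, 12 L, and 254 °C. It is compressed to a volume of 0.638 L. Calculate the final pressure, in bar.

P₂ ≈ 556 bar

Since PV^γ is constant along a reversible adiabat, P₂ = P₁ (V₁/V₂)^γ.
γ = 5/3 for a monatomic ideal gas.
P₂ = 4.18 × (12/0.638)^(5/3) = 556 bar.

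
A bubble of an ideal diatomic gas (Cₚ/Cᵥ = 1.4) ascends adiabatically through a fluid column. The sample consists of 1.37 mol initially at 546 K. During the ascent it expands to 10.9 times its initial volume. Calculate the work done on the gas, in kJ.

W ≈ -9.57 kJ

For a reversible adiabat TV^(γ−1) is constant, so T₂ = T₁ (V₁/V₂)^(γ−1).
T₂ = 546 × (1/10.9)^(0.4) = 210 K.
Q = 0, so ΔU = W_on_gas = nCᵥΔT with Cᵥ = R/(γ−1) = 20.79 J/(mol·K).
ΔU = 1.37 × 20.79 × (210 − 546) = -9568 J.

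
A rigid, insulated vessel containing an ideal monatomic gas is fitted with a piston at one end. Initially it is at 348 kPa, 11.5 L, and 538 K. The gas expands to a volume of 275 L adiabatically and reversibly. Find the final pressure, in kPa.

Adiabatic: P₁V₁^γ = P₂V₂^γ ⇒ P₂ = P₁ (V₁/V₂)^γ.
γ = 5/3 for a monatomic ideal gas.
P₂ = 348 × (11.5/275)^(5/3) = 1.753 kPa.

P₂ ≈ 1.75 kPa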